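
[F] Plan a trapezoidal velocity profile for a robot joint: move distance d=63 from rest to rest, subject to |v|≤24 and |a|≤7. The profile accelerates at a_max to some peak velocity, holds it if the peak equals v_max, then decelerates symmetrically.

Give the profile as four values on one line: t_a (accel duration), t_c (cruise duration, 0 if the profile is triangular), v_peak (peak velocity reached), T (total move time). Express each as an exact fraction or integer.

t_a=3 t_c=0 v_peak=21 T=6

v_max²/a_max = 24²/7 = 576/7
63 < 576/7 → triangular
v_peak = √(63·7) = √441 = 21
t_a = 21/7 = 3; t_c = 0
T = 2·3 = 6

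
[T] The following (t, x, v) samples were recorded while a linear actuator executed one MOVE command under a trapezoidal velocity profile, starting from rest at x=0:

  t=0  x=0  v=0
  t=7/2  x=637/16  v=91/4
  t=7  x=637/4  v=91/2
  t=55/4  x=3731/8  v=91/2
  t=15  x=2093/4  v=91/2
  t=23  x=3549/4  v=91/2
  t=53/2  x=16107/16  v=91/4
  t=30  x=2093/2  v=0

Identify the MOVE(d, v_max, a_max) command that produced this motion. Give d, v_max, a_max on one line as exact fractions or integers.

final state: t=30, x=2093/2, v=0 → d = 2093/2
a_max = (91/4−0)/(7/2−0) = 13/2
max v = 91/2 over t∈[7,23] → v_max = 91/2
check: 91/2·(7+16) = 2093/2 ✓

d=2093/2 v_max=91/2 a_max=13/2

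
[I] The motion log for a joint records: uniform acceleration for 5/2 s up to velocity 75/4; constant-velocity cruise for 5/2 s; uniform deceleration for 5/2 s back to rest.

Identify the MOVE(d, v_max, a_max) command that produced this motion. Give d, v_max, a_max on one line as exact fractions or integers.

d=375/4 v_max=75/4 a_max=15/2

a_max = (75/4)/(5/2) = 15/2
d_a = ½·75/4·5/2 = 375/16; d_c = 75/4·5/2 = 375/8
d = 2·375/16 + 375/8 = 375/4
t_c = 5/2 > 0 → v_max = v_peak = 75/4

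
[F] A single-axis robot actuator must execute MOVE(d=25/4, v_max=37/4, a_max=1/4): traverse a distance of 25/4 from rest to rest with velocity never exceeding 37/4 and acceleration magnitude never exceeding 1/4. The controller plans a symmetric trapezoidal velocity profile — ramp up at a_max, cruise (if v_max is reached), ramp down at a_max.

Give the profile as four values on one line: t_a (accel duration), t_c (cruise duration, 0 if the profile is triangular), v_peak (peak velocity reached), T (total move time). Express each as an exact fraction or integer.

vₘ²/aₘ = (37/4)²/(1/4) = 1369/4
25/4 < 1369/4 → triangular
v_peak = √(25/4·1/4) = √(25/16) = 5/4
t_a = (5/4)/(1/4) = 5; t_c = 0
T = 2·5 = 10

t_a=5 t_c=0 v_peak=5/4 T=10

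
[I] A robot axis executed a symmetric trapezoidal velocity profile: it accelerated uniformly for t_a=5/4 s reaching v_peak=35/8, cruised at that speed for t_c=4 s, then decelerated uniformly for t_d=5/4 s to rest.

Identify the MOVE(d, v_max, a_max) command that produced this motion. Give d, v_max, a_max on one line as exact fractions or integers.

a_max = (35/8)/(5/4) = 7/2
d_a = ½·35/8·5/4 = 175/64; d_c = 35/8·4 = 35/2
d = 2·175/64 + 35/2 = 735/32
t_c = 4 > 0 so v_max = 35/8

d=735/32 v_max=35/8 a_max=7/2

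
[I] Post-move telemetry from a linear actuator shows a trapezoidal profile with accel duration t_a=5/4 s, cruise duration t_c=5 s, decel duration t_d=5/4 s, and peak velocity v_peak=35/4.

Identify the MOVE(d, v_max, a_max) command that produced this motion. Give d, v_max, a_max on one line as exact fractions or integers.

a_max = (35/4)/(5/4) = 7
d_a = ½·35/4·5/4 = 175/32; d_c = 35/4·5 = 175/4
d = 2·175/32 + 175/4 = 875/16
t_c = 5 > 0 → v_max = v_peak = 35/4

d=875/16 v_max=35/4 a_max=7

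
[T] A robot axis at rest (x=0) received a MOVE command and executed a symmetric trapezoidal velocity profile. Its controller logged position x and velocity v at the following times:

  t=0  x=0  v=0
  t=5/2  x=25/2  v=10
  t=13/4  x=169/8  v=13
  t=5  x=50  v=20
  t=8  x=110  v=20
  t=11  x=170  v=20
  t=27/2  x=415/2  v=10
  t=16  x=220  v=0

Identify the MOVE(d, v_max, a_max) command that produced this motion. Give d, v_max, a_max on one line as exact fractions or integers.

d=220 v_max=20 a_max=4

final state: t=16, x=220, v=0 → d = 220
a_max = (10−0)/(5/2−0) = 4
max v = 20 over t∈[5,11] → v_max = 20
check: 20·(5+6) = 220 ✓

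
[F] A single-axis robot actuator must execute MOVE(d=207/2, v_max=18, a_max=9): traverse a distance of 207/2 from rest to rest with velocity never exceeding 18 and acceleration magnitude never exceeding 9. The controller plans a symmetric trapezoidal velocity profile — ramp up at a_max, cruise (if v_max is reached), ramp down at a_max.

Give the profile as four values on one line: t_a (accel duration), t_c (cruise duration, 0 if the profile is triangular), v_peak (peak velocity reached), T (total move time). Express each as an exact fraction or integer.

vₘ²/aₘ = 18²/9 = 36
207/2 ≥ 36 ⇒ cruise phase
t_a = 18/9 = 2; v_peak = 18
d_cruise = 207/2 − 36 = 135/2; t_c = (135/2)/18 = 15/4
T = 2·2 + 15/4 = 31/4

t_a=2 t_c=15/4 v_peak=18 T=31/4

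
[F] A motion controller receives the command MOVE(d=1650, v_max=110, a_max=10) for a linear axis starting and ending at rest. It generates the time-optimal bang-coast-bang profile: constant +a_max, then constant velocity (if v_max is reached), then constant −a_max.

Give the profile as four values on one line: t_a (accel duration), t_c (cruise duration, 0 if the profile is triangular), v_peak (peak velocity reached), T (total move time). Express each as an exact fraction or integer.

t_a=11 t_c=4 v_peak=110 T=26

(v_max)²/a_max = 110²/10 = 1210
1650 ≥ 1210 → trapezoidal
t_a = 110/10 = 11; v_peak = 110
d_cruise = 1650 − 1210 = 440; t_c = 440/110 = 4
T = 2·11 + 4 = 26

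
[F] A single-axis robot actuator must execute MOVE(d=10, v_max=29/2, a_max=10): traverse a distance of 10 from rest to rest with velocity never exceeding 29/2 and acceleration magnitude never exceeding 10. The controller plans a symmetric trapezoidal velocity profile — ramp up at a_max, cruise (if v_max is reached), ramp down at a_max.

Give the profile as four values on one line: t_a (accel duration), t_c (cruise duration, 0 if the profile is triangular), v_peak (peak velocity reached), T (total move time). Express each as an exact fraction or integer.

t_a=1 t_c=0 v_peak=10 T=2

(v_max)²/a_max = (29/2)²/10 = 841/40
10 < 841/40 so t_c = 0
v_peak = √(10·10) = √100 = 10
t_a = 10/10 = 1; t_c = 0
T = 2·1 = 2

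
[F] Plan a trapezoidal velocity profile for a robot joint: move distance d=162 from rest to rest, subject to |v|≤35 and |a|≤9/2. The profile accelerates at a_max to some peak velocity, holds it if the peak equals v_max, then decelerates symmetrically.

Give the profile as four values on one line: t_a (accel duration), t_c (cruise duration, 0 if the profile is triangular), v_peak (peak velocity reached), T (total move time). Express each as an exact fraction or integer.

(v_max)²/a_max = 35²/(9/2) = 2450/9
162 < 2450/9 so t_c = 0
v_peak = √(162·9/2) = √729 = 27
t_a = 27/(9/2) = 6; t_c = 0
T = 2·6 = 12

t_a=6 t_c=0 v_peak=27 T=12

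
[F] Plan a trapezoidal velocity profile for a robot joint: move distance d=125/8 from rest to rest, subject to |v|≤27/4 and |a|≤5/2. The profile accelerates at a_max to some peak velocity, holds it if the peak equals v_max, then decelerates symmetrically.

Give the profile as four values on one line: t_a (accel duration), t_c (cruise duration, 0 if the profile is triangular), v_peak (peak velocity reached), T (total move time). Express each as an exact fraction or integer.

t_a=5/2 t_c=0 v_peak=25/4 T=5

v_max²/a_max = (27/4)²/(5/2) = 729/40
125/8 < 729/40 ⇒ no cruise
v_peak = √(125/8·5/2) = √(625/16) = 25/4
t_a = (25/4)/(5/2) = 5/2; t_c = 0
T = 2·5/2 = 5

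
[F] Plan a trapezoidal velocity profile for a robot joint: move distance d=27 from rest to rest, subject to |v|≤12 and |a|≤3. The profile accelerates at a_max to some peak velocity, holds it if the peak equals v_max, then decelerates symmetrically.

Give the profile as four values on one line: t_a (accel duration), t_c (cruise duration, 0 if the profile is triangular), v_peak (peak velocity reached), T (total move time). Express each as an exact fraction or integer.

t_a=3 t_c=0 v_peak=9 T=6

(v_max)²/a_max = 12²/3 = 48
27 < 48 ⇒ no cruise
v_peak = √(27·3) = √81 = 9
t_a = 9/3 = 3; t_c = 0
T = 2·3 = 6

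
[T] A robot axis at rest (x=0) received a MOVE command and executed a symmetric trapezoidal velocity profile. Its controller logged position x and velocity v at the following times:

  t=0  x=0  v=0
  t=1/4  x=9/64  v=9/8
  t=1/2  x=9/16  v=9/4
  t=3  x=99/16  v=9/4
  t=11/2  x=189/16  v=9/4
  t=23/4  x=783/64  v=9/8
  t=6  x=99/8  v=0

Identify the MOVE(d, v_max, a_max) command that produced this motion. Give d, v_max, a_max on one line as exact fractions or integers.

final state: t=6, x=99/8, v=0 → d = 99/8
a_max = (9/8−0)/(1/4−0) = 9/2
max v = 9/4 over t∈[1/2,11/2] → v_max = 9/4
check: 9/4·(1/2+5) = 99/8 ✓

d=99/8 v_max=9/4 a_max=9/2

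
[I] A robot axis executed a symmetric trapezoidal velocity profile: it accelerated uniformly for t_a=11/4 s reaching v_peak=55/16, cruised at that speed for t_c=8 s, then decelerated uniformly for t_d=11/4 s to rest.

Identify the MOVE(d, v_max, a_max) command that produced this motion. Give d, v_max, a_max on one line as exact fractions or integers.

a_max = (55/16)/(11/4) = 5/4
d_a = ½·55/16·11/4 = 605/128; d_c = 55/16·8 = 55/2
d = 2·605/128 + 55/2 = 2365/64
t_c = 8 > 0 so v_max = 55/16

d=2365/64 v_max=55/16 a_max=5/4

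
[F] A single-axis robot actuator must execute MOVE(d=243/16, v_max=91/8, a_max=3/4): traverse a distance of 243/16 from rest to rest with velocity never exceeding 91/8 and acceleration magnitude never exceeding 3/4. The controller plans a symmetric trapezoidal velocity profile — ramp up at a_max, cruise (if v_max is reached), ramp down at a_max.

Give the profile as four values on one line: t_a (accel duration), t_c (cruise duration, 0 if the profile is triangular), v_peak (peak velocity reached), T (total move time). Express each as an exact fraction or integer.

t_a=9/2 t_c=0 v_peak=27/8 T=9

(v_max)²/a_max = (91/8)²/(3/4) = 8281/48
243/16 < 8281/48 so t_c = 0
v_peak = √(243/16·3/4) = √(729/64) = 27/8
t_a = (27/8)/(3/4) = 9/2; t_c = 0
T = 2·9/2 = 9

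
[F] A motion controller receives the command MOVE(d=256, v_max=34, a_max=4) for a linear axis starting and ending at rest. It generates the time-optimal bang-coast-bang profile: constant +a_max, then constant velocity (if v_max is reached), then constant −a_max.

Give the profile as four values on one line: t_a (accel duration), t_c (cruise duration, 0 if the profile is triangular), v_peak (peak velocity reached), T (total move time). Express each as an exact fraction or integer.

(v_max)²/a_max = 34²/4 = 289
256 < 289 → triangular
v_peak = √(256·4) = √1024 = 32
t_a = 32/4 = 8; t_c = 0
T = 2·8 = 16

t_a=8 t_c=0 v_peak=32 T=16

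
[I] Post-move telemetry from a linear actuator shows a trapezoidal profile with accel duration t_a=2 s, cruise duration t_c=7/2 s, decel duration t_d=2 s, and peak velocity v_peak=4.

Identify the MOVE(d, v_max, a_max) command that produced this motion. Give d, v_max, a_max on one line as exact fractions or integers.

d=22 v_max=4 a_max=2

a_max = 4/2 = 2
d_a = ½·4·2 = 4; d_c = 4·7/2 = 14
d = 2·4 + 14 = 22
t_c = 7/2 > 0 ⇒ limit active, v_max = 4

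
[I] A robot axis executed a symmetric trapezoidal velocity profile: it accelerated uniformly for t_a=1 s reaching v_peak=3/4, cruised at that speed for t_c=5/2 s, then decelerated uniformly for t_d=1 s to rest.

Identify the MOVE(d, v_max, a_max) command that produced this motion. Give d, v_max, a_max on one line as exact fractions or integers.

a_max = (3/4)/1 = 3/4
d_a = ½·3/4·1 = 3/8; d_c = 3/4·5/2 = 15/8
d = 2·3/8 + 15/8 = 21/8
t_c = 5/2 > 0 → v_max = v_peak = 3/4

d=21/8 v_max=3/4 a_max=3/4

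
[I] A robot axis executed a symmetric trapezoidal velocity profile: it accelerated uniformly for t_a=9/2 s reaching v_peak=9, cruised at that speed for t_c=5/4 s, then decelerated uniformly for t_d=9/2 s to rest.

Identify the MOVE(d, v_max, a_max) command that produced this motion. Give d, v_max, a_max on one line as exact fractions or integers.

d=207/4 v_max=9 a_max=2

a_max = 9/(9/2) = 2
d_a = ½·9·9/2 = 81/4; d_c = 9·5/4 = 45/4
d = 2·81/4 + 45/4 = 207/4
t_c = 5/4 > 0 ⇒ limit active, v_max = 9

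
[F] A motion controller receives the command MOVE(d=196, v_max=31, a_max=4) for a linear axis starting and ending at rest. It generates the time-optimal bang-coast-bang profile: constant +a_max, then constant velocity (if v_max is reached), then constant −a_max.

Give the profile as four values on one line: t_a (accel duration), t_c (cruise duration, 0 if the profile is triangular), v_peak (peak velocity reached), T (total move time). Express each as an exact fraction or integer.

(v_max)²/a_max = 31²/4 = 961/4
196 < 961/4 so t_c = 0
v_peak = √(196·4) = √784 = 28
t_a = 28/4 = 7; t_c = 0
T = 2·7 = 14

t_a=7 t_c=0 v_peak=28 T=14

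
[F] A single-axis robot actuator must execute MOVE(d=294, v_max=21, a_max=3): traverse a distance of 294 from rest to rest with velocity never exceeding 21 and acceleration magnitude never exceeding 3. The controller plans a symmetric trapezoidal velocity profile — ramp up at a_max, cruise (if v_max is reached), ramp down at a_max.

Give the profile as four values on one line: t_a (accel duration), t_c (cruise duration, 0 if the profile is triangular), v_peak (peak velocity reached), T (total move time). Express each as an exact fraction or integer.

(v_max)²/a_max = 21²/3 = 147
294 ≥ 147 so v_max reached
t_a = 21/3 = 7; v_peak = 21
d_cruise = 294 − 147 = 147; t_c = 147/21 = 7
T = 2·7 + 7 = 21

t_a=7 t_c=7 v_peak=21 T=21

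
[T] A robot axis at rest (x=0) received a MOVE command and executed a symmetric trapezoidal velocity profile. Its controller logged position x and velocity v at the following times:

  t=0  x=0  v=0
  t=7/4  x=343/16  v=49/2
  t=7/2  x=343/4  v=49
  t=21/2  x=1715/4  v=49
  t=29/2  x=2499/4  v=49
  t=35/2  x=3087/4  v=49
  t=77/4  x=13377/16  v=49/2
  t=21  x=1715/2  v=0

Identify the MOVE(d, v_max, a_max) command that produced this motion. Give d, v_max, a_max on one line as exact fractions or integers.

final state: t=21, x=1715/2, v=0 → d = 1715/2
a_max = (49/2−0)/(7/4−0) = 14
max v = 49 over t∈[7/2,35/2] → v_max = 49
check: 49·(7/2+14) = 1715/2 ✓

d=1715/2 v_max=49 a_max=14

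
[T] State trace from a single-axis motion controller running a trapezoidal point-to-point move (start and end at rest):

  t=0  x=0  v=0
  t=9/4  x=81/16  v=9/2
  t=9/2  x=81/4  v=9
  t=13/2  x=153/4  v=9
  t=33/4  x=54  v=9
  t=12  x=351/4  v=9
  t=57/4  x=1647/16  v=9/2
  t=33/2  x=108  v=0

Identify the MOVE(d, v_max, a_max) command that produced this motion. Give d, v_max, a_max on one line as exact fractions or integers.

final state: t=33/2, x=108, v=0 → d = 108
a_max = (9/2−0)/(9/4−0) = 2
max v = 9 over t∈[9/2,12] → v_max = 9
check: 9·(9/2+15/2) = 108 ✓

d=108 v_max=9 a_max=2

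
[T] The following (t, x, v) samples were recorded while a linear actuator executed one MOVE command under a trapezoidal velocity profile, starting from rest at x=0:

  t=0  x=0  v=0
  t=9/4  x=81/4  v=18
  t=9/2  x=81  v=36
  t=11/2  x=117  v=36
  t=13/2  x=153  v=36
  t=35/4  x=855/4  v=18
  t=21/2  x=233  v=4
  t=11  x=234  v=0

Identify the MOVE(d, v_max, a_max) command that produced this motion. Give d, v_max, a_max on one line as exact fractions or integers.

d=234 v_max=36 a_max=8

final state: t=11, x=234, v=0 → d = 234
a_max = (18−0)/(9/4−0) = 8
max v = 36 over t∈[9/2,13/2] → v_max = 36
check: 36·(9/2+2) = 234 ✓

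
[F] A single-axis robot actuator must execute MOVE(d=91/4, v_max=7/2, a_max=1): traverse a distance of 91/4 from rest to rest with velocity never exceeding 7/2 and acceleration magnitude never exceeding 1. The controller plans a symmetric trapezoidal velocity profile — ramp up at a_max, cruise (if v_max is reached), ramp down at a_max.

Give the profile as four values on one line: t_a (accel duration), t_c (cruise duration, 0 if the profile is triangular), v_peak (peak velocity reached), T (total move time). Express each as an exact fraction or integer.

t_a=7/2 t_c=3 v_peak=7/2 T=10

(v_max)²/a_max = (7/2)²/1 = 49/4
91/4 ≥ 49/4 so v_max reached
t_a = (7/2)/1 = 7/2; v_peak = 7/2
d_cruise = 91/4 − 49/4 = 21/2; t_c = (21/2)/(7/2) = 3
T = 2·7/2 + 3 = 10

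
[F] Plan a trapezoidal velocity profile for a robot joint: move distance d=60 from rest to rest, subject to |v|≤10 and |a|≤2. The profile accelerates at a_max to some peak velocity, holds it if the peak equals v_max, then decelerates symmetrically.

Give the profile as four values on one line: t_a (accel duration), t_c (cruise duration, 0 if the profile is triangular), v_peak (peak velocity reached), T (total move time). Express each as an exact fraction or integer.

t_a=5 t_c=1 v_peak=10 T=11

(v_max)²/a_max = 10²/2 = 50
60 ≥ 50 → trapezoidal
t_a = 10/2 = 5; v_peak = 10
d_cruise = 60 − 50 = 10; t_c = 10/10 = 1
T = 2·5 + 1 = 11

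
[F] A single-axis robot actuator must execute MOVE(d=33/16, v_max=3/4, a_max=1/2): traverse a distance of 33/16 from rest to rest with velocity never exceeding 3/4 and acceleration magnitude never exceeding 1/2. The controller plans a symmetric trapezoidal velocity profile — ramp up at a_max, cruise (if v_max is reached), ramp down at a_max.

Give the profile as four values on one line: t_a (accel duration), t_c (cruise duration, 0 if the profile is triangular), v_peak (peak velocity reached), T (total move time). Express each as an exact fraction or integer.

t_a=3/2 t_c=5/4 v_peak=3/4 T=17/4

v_max²/a_max = (3/4)²/(1/2) = 9/8
33/16 ≥ 9/8 → trapezoidal
t_a = (3/4)/(1/2) = 3/2; v_peak = 3/4
d_cruise = 33/16 − 9/8 = 15/16; t_c = (15/16)/(3/4) = 5/4
T = 2·3/2 + 5/4 = 17/4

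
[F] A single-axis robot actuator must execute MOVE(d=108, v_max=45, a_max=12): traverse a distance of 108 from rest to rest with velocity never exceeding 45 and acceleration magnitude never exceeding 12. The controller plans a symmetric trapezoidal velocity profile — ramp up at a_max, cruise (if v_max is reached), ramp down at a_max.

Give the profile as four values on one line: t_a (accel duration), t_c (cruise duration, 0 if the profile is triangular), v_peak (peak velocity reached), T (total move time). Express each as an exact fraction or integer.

t_a=3 t_c=0 v_peak=36 T=6

(v_max)²/a_max = 45²/12 = 675/4
108 < 675/4 ⇒ no cruise
v_peak = √(108·12) = √1296 = 36
t_a = 36/12 = 3; t_c = 0
T = 2·3 = 6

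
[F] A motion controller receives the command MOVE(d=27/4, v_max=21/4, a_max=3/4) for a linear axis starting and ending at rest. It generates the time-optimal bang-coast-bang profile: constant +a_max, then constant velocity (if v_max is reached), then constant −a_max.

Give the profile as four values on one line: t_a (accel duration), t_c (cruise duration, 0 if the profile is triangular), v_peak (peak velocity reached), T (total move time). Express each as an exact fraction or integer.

(v_max)²/a_max = (21/4)²/(3/4) = 147/4
27/4 < 147/4 → triangular
v_peak = √(27/4·3/4) = √(81/16) = 9/4
t_a = (9/4)/(3/4) = 3; t_c = 0
T = 2·3 = 6

t_a=3 t_c=0 v_peak=9/4 T=6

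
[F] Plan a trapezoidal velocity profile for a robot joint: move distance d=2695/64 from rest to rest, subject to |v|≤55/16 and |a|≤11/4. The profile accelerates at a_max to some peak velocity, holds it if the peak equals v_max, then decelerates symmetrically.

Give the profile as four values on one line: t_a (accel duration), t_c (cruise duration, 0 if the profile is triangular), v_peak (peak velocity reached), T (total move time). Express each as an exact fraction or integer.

vₘ²/aₘ = (55/16)²/(11/4) = 275/64
2695/64 ≥ 275/64 so v_max reached
t_a = (55/16)/(11/4) = 5/4; v_peak = 55/16
d_cruise = 2695/64 − 275/64 = 605/16; t_c = (605/16)/(55/16) = 11
T = 2·5/4 + 11 = 27/2

t_a=5/4 t_c=11 v_peak=55/16 T=27/2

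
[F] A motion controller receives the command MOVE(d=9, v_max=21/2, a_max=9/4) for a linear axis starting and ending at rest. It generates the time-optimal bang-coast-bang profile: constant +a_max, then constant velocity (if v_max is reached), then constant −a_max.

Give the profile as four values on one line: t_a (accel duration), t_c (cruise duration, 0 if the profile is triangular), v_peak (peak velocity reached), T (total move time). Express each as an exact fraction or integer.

t_a=2 t_c=0 v_peak=9/2 T=4

vₘ²/aₘ = (21/2)²/(9/4) = 49
9 < 49 → triangular
v_peak = √(9·9/4) = √(81/4) = 9/2
t_a = (9/2)/(9/4) = 2; t_c = 0
T = 2·2 = 4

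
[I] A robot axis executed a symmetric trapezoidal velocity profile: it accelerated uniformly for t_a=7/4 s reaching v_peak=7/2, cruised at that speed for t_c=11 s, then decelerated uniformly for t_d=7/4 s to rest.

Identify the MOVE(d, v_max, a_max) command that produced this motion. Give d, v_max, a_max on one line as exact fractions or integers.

d=357/8 v_max=7/2 a_max=2

a_max = (7/2)/(7/4) = 2
d_a = ½·7/2·7/4 = 49/16; d_c = 7/2·11 = 77/2
d = 2·49/16 + 77/2 = 357/8
t_c = 11 > 0 → v_max = v_peak = 7/2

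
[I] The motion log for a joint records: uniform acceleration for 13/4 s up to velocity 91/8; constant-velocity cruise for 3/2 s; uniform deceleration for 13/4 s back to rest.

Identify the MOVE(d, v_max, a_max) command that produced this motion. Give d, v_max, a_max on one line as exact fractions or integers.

a_max = (91/8)/(13/4) = 7/2
d_a = ½·91/8·13/4 = 1183/64; d_c = 91/8·3/2 = 273/16
d = 2·1183/64 + 273/16 = 1729/32
t_c = 3/2 > 0 → v_max = v_peak = 91/8

d=1729/32 v_max=91/8 a_max=7/2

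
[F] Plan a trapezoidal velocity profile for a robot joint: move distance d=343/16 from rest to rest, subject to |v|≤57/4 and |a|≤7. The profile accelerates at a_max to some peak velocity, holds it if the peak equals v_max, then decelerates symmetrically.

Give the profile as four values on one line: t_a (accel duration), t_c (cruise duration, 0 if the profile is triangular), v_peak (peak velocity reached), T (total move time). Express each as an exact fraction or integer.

t_a=7/4 t_c=0 v_peak=49/4 T=7/2

v_max²/a_max = (57/4)²/7 = 3249/112
343/16 < 3249/112 so t_c = 0
v_peak = √(343/16·7) = √(2401/16) = 49/4
t_a = (49/4)/7 = 7/4; t_c = 0
T = 2·7/4 = 7/2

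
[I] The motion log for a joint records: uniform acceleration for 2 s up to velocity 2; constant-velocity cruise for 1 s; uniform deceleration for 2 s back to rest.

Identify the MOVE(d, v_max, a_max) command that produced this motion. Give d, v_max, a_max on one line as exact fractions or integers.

a_max = 2/2 = 1
d_a = ½·2·2 = 2; d_c = 2·1 = 2
d = 2·2 + 2 = 6
t_c = 1 > 0 ⇒ limit active, v_max = 2

d=6 v_max=2 a_max=1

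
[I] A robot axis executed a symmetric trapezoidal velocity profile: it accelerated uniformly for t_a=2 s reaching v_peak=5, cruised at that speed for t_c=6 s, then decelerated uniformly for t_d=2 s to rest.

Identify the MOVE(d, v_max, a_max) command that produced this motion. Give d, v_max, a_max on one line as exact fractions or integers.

d=40 v_max=5 a_max=5/2

a_max = 5/2
d_a = ½·5·2 = 5; d_c = 5·6 = 30
d = 2·5 + 30 = 40
t_c = 6 > 0 so v_max = 5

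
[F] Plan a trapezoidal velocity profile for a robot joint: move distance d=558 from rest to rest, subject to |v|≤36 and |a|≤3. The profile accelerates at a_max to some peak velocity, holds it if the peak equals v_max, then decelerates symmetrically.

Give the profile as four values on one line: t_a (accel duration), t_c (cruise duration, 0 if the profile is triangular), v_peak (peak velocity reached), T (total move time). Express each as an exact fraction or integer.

(v_max)²/a_max = 36²/3 = 432
558 ≥ 432 → trapezoidal
t_a = 36/3 = 12; v_peak = 36
d_cruise = 558 − 432 = 126; t_c = 126/36 = 7/2
T = 2·12 + 7/2 = 55/2

t_a=12 t_c=7/2 v_peak=36 T=55/2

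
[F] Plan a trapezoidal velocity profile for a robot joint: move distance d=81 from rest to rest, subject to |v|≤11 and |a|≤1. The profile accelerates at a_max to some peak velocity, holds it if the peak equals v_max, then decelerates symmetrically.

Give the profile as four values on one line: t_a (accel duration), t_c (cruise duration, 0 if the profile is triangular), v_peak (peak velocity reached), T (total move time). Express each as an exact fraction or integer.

v_max²/a_max = 11²/1 = 121
81 < 121 → triangular
v_peak = √(81·1) = √81 = 9
t_a = 9/1 = 9; t_c = 0
T = 2·9 = 18

t_a=9 t_c=0 v_peak=9 T=18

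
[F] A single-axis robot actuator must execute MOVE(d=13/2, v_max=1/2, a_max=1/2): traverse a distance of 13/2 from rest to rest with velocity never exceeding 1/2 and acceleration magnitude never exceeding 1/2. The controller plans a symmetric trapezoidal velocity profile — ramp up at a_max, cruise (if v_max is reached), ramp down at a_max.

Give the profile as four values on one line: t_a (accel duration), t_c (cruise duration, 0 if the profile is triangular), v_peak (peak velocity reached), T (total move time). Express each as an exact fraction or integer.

t_a=1 t_c=12 v_peak=1/2 T=14

(v_max)²/a_max = (1/2)²/(1/2) = 1/2
13/2 ≥ 1/2 so v_max reached
t_a = (1/2)/(1/2) = 1; v_peak = 1/2
d_cruise = 13/2 − 1/2 = 6; t_c = 6/(1/2) = 12
T = 2·1 + 12 = 14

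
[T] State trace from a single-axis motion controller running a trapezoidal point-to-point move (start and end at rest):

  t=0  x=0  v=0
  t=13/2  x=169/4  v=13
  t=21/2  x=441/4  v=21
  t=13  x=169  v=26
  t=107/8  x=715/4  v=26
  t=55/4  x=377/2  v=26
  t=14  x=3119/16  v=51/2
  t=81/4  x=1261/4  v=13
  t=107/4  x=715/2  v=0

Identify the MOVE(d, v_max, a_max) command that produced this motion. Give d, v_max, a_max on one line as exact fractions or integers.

final state: t=107/4, x=715/2, v=0 → d = 715/2
a_max = (13−0)/(13/2−0) = 2
max v = 26 over t∈[13,55/4] → v_max = 26
check: 26·(13+3/4) = 715/2 ✓

d=715/2 v_max=26 a_max=2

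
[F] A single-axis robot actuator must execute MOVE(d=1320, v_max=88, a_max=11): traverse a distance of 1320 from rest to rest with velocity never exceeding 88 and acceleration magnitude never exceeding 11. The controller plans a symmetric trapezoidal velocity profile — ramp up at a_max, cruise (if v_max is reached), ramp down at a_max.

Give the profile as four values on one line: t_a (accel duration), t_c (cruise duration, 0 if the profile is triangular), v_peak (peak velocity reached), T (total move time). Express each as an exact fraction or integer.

t_a=8 t_c=7 v_peak=88 T=23

v_max²/a_max = 88²/11 = 704
1320 ≥ 704 → trapezoidal
t_a = 88/11 = 8; v_peak = 88
d_cruise = 1320 − 704 = 616; t_c = 616/88 = 7
T = 2·8 + 7 = 23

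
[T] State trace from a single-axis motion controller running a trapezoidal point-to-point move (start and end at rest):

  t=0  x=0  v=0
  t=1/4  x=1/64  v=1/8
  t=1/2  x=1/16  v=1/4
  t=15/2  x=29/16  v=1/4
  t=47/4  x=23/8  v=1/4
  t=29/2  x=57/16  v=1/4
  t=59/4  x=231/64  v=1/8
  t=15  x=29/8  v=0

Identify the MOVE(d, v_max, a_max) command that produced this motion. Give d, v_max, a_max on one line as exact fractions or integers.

final state: t=15, x=29/8, v=0 → d = 29/8
a_max = (1/8−0)/(1/4−0) = 1/2
max v = 1/4 over t∈[1/2,29/2] → v_max = 1/4
check: 1/4·(1/2+14) = 29/8 ✓

d=29/8 v_max=1/4 a_max=1/2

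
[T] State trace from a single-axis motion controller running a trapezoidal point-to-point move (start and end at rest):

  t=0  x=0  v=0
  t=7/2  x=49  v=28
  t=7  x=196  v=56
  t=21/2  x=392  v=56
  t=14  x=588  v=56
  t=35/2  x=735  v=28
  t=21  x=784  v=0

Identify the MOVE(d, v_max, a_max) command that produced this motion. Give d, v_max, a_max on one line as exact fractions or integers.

final state: t=21, x=784, v=0 → d = 784
a_max = (28−0)/(7/2−0) = 8
max v = 56 over t∈[7,14] → v_max = 56
check: 56·(7+7) = 784 ✓

d=784 v_max=56 a_max=8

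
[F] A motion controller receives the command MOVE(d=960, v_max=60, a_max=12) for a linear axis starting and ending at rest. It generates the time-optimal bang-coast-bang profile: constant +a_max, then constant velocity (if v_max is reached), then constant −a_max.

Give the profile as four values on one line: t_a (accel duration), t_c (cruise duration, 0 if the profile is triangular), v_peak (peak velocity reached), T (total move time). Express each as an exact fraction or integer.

t_a=5 t_c=11 v_peak=60 T=21

(v_max)²/a_max = 60²/12 = 300
960 ≥ 300 so v_max reached
t_a = 60/12 = 5; v_peak = 60
d_cruise = 960 − 300 = 660; t_c = 660/60 = 11
T = 2·5 + 11 = 21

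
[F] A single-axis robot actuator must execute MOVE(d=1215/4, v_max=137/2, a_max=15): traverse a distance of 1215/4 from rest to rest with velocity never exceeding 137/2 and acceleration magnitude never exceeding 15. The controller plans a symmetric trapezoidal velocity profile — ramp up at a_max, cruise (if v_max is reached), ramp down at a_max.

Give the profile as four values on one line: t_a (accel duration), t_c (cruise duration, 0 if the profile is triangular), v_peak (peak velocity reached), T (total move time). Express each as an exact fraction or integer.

t_a=9/2 t_c=0 v_peak=135/2 T=9

vₘ²/aₘ = (137/2)²/15 = 18769/60
1215/4 < 18769/60 → triangular
v_peak = √(1215/4·15) = √(18225/4) = 135/2
t_a = (135/2)/15 = 9/2; t_c = 0
T = 2·9/2 = 9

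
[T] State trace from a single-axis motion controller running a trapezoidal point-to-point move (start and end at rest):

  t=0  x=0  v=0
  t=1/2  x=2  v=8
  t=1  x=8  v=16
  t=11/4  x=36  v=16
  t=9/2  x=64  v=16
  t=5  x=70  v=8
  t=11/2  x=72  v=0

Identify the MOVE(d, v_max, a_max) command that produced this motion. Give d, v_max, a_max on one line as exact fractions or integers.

d=72 v_max=16 a_max=16

final state: t=11/2, x=72, v=0 → d = 72
a_max = (8−0)/(1/2−0) = 16
max v = 16 over t∈[1,9/2] → v_max = 16
check: 16·(1+7/2) = 72 ✓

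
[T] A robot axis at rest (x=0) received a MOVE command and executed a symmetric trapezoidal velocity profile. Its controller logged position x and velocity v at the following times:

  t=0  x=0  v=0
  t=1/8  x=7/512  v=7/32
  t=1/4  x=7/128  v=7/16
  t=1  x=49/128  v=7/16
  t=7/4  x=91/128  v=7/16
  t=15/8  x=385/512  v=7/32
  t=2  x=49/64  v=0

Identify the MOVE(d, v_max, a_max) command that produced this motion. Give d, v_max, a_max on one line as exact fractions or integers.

d=49/64 v_max=7/16 a_max=7/4

final state: t=2, x=49/64, v=0 → d = 49/64
a_max = (7/32−0)/(1/8−0) = 7/4
max v = 7/16 over t∈[1/4,7/4] → v_max = 7/16
check: 7/16·(1/4+3/2) = 49/64 ✓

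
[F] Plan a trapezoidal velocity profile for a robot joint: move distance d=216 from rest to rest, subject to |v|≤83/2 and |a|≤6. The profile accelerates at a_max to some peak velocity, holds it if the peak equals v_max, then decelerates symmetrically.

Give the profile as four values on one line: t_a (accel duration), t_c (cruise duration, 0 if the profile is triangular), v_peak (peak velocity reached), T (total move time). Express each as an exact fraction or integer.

v_max²/a_max = (83/2)²/6 = 6889/24
216 < 6889/24 → triangular
v_peak = √(216·6) = √1296 = 36
t_a = 36/6 = 6; t_c = 0
T = 2·6 = 12

t_a=6 t_c=0 v_peak=36 T=12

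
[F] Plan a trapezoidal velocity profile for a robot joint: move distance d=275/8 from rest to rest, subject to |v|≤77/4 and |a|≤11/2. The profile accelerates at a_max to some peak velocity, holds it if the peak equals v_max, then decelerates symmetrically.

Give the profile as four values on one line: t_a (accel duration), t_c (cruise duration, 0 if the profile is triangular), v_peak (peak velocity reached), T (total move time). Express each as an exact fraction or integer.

t_a=5/2 t_c=0 v_peak=55/4 T=5

vₘ²/aₘ = (77/4)²/(11/2) = 539/8
275/8 < 539/8 ⇒ no cruise
v_peak = √(275/8·11/2) = √(3025/16) = 55/4
t_a = (55/4)/(11/2) = 5/2; t_c = 0
T = 2·5/2 = 5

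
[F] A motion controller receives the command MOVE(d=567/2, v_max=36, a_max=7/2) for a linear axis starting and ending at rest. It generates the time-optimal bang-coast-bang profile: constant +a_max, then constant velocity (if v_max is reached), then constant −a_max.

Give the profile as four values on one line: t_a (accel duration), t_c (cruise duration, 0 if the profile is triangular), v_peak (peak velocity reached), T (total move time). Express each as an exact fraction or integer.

t_a=9 t_c=0 v_peak=63/2 T=18

(v_max)²/a_max = 36²/(7/2) = 2592/7
567/2 < 2592/7 so t_c = 0
v_peak = √(567/2·7/2) = √(3969/4) = 63/2
t_a = (63/2)/(7/2) = 9; t_c = 0
T = 2·9 = 18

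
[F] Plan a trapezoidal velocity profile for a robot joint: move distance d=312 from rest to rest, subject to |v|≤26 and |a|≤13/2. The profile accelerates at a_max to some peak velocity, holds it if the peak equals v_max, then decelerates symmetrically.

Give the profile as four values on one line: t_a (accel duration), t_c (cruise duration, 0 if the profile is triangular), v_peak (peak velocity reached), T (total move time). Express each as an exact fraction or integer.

(v_max)²/a_max = 26²/(13/2) = 104
312 ≥ 104 → trapezoidal
t_a = 26/(13/2) = 4; v_peak = 26
d_cruise = 312 − 104 = 208; t_c = 208/26 = 8
T = 2·4 + 8 = 16

t_a=4 t_c=8 v_peak=26 T=16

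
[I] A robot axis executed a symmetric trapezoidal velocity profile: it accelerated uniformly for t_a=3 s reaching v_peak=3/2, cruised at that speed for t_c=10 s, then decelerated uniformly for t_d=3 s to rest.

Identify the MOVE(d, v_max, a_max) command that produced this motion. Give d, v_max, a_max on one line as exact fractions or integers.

d=39/2 v_max=3/2 a_max=1/2

a_max = (3/2)/3 = 1/2
d_a = ½·3/2·3 = 9/4; d_c = 3/2·10 = 15
d = 2·9/4 + 15 = 39/2
t_c = 10 > 0 ⇒ limit active, v_max = 3/2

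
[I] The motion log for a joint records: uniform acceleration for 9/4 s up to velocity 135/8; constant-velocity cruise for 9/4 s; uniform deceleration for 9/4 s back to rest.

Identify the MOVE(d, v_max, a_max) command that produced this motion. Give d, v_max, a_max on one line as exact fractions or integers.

d=1215/16 v_max=135/8 a_max=15/2

a_max = (135/8)/(9/4) = 15/2
d_a = ½·135/8·9/4 = 1215/64; d_c = 135/8·9/4 = 1215/32
d = 2·1215/64 + 1215/32 = 1215/16
t_c = 9/4 > 0 → v_max = v_peak = 135/8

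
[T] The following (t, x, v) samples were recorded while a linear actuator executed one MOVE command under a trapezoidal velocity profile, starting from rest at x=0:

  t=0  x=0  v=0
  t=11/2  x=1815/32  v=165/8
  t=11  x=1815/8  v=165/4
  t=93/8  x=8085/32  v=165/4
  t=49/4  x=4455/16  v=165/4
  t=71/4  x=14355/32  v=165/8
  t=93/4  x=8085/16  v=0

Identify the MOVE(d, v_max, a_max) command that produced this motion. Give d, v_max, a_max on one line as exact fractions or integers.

d=8085/16 v_max=165/4 a_max=15/4

final state: t=93/4, x=8085/16, v=0 → d = 8085/16
a_max = (165/8−0)/(11/2−0) = 15/4
max v = 165/4 over t∈[11,49/4] → v_max = 165/4
check: 165/4·(11+5/4) = 8085/16 ✓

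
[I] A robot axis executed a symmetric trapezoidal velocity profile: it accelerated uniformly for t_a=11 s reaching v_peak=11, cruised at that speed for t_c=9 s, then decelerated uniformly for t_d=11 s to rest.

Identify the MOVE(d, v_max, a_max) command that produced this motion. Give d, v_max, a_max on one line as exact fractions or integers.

a_max = 11/11 = 1
d_a = ½·11·11 = 121/2; d_c = 11·9 = 99
d = 2·121/2 + 99 = 220
t_c = 9 > 0 ⇒ limit active, v_max = 11

d=220 v_max=11 a_max=1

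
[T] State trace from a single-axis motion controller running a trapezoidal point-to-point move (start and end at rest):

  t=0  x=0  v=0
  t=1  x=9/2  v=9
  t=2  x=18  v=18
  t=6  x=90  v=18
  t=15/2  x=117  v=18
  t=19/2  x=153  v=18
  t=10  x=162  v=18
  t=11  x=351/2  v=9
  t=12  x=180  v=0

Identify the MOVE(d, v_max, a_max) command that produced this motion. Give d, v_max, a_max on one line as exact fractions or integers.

d=180 v_max=18 a_max=9

final state: t=12, x=180, v=0 → d = 180
a_max = (9−0)/(1−0) = 9
max v = 18 over t∈[2,10] → v_max = 18
check: 18·(2+8) = 180 ✓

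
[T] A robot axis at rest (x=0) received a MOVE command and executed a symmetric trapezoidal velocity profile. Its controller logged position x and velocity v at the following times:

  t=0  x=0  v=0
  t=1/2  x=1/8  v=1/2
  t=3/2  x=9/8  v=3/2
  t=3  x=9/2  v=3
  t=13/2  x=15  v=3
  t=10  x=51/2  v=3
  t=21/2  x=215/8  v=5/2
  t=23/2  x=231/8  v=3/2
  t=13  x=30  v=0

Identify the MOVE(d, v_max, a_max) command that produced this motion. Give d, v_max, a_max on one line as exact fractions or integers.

d=30 v_max=3 a_max=1

final state: t=13, x=30, v=0 → d = 30
a_max = (1/2−0)/(1/2−0) = 1
max v = 3 over t∈[3,10] → v_max = 3
check: 3·(3+7) = 30 ✓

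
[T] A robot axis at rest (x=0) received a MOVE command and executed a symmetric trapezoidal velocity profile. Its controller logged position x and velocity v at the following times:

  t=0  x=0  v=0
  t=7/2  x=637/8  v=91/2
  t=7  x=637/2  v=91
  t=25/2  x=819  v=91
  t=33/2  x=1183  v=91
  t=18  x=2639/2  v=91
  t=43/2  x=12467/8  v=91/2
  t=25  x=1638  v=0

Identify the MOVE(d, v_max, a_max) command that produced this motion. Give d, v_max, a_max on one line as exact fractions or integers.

d=1638 v_max=91 a_max=13

final state: t=25, x=1638, v=0 → d = 1638
a_max = (91/2−0)/(7/2−0) = 13
max v = 91 over t∈[7,18] → v_max = 91
check: 91·(7+11) = 1638 ✓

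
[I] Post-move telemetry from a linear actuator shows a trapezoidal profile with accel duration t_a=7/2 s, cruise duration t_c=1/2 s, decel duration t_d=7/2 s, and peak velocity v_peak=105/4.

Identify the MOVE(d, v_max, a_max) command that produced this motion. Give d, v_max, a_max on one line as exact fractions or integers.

d=105 v_max=105/4 a_max=15/2

a_max = (105/4)/(7/2) = 15/2
d_a = ½·105/4·7/2 = 735/16; d_c = 105/4·1/2 = 105/8
d = 2·735/16 + 105/8 = 105
t_c = 1/2 > 0 → v_max = v_peak = 105/4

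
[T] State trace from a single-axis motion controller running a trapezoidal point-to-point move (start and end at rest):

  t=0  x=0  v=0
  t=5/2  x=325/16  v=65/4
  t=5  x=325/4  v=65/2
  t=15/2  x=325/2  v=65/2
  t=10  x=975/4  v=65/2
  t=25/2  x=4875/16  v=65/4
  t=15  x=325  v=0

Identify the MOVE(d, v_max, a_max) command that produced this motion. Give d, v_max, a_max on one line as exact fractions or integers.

final state: t=15, x=325, v=0 → d = 325
a_max = (65/4−0)/(5/2−0) = 13/2
max v = 65/2 over t∈[5,10] → v_max = 65/2
check: 65/2·(5+5) = 325 ✓

d=325 v_max=65/2 a_max=13/2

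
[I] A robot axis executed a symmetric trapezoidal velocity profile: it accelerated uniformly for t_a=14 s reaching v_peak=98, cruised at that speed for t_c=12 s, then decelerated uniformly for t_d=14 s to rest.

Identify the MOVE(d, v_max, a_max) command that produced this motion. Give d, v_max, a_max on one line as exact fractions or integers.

d=2548 v_max=98 a_max=7

a_max = 98/14 = 7
d_a = ½·98·14 = 686; d_c = 98·12 = 1176
d = 2·686 + 1176 = 2548
t_c = 12 > 0 so v_max = 98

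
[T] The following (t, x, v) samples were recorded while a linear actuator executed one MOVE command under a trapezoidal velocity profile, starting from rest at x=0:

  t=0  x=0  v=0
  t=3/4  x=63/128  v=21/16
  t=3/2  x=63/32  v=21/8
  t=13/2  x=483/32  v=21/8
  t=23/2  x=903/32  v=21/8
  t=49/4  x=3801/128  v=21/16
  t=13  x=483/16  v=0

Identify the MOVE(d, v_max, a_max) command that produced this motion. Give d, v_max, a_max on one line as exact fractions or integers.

final state: t=13, x=483/16, v=0 → d = 483/16
a_max = (21/16−0)/(3/4−0) = 7/4
max v = 21/8 over t∈[3/2,23/2] → v_max = 21/8
check: 21/8·(3/2+10) = 483/16 ✓

d=483/16 v_max=21/8 a_max=7/4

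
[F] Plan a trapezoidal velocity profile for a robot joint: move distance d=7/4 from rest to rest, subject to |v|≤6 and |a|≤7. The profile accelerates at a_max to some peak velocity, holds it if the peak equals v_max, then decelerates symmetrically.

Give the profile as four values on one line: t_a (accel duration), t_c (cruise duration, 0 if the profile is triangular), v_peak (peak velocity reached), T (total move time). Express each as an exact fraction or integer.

(v_max)²/a_max = 6²/7 = 36/7
7/4 < 36/7 so t_c = 0
v_peak = √(7/4·7) = √(49/4) = 7/2
t_a = (7/2)/7 = 1/2; t_c = 0
T = 2·1/2 = 1

t_a=1/2 t_c=0 v_peak=7/2 T=1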